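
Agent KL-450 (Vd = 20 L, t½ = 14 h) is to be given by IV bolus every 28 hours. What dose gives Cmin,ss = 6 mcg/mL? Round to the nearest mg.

τ/t½ = 28/14 ≈ 2, so f = (1/2)^(28/14) ≈ 0.250000.
Cmin,ss = (D/Vd)·f/(1−f), so D = Cmin,ss·Vd·(1−f)/f.
D = 6 × 20 × (1−f)/f ≈ 6 × 20 × 3.00000 ≈ 360.00 mg.

360 mg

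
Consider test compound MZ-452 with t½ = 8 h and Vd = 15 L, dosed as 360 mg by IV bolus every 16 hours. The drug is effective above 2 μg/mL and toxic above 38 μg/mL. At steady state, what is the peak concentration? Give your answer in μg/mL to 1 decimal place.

32.0 μg/mL

τ = 16 h = 2 half-lives, so f = (1/2)^2 = 0.25.
At steady state, R = 1/(1 − 0.25) = 4/3.
Single-dose peak C₀ = D/Vd = 360/15 = 24 μg/mL.
Steady-state peak Cmax,ss = C₀·R = 24 × 4/3 ≈ 32.000 μg/mL.
Peak 32.0 μg/mL vs MTC 38 μg/mL: below toxic threshold.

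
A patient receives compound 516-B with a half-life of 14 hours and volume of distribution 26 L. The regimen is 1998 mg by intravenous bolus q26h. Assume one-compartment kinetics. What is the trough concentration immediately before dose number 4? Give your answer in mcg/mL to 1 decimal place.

f = (1/2)^(τ/t½) = (1/2)^(26/14) ≈ 0.2760.
C₀ = D/Vd = 1998/26 ≈ 76.846 mcg/mL.
Before the 4th dose, 3 doses have been given. Superposition: Cmin = C₀·(f + f² + … + f^3).
≈ 76.846 × (0.2760 + 0.0762 + 0.0210) ≈ 76.846 × 0.3732 ≈ 28.679 mcg/mL.

28.7 mcg/mL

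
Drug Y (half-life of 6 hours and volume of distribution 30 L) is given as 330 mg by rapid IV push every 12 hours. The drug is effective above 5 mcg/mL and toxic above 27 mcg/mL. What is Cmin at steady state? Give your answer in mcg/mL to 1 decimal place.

The dosing interval is 2 half-lives, so f = 2^(−2) = 0.25.
At steady state, R = 1/(1 − 0.25) = 4/3.
Single-dose peak C₀ = D/Vd = 330/30 = 11 mcg/mL.
Steady-state peak Cmax,ss = C₀·R = 11 × 4/3 ≈ 14.667 mcg/mL.
Steady-state trough Cmin,ss = Cmax,ss·f ≈ 14.667 × 0.25 ≈ 3.667 mcg/mL.
Trough 3.7 mcg/mL vs MEC 5 mcg/mL: subtherapeutic.

3.7 mcg/mL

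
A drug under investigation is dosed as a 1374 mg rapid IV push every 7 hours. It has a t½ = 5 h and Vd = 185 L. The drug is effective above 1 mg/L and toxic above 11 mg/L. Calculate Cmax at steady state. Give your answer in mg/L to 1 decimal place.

τ/t½ = 7/5 ≈ 1.4, so fraction remaining f = (1/2)^(7/5) ≈ 0.3789.
Accumulation ratio R = 1/(1 − f) ≈ 1/0.6211 ≈ 1.6100.
Single-dose peak C₀ = D/Vd = 1374/185 ≈ 7.427 mg/L.
Steady-state peak Cmax,ss = C₀·R ≈ 7.427 × 1.6100 ≈ 11.957 mg/L.
Peak 12.0 mg/L vs MTC 11 mg/L: exceeds toxic threshold.

12.0 mg/L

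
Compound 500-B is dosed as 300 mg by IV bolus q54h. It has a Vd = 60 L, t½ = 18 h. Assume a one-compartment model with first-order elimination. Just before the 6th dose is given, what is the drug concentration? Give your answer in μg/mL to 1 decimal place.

f = (1/2)^(τ/t½) = (1/2)^(54/18) ≈ 0.1250.
C₀ = D/Vd = 300/60 ≈ 5.000 μg/mL.
Before the 6th dose, 5 doses have been given. Superposition: Cmin = C₀·(f + f² + … + f^5).
≈ 5.000 × (0.1250 + 0.0156 + 0.0020 + 0.0002 + 0.0000) ≈ 5.000 × 0.1428 ≈ 0.714 μg/mL.

0.7 μg/mL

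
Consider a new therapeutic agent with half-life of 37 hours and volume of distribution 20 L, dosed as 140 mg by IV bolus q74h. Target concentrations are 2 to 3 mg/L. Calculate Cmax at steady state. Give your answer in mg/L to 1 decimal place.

τ = 74 h = 2 half-lives, so f = (1/2)^2 = 0.25.
Accumulation ratio R = 1/(1 − f) = 1/0.75 = 4/3.
Single-dose peak C₀ = D/Vd = 140/20 = 7 mg/L.
Steady-state peak Cmax,ss = C₀·R = 7 × 4/3 ≈ 9.333 mg/L.
Peak 9.3 mg/L vs MTC 3 mg/L: exceeds toxic threshold.

9.3 mg/L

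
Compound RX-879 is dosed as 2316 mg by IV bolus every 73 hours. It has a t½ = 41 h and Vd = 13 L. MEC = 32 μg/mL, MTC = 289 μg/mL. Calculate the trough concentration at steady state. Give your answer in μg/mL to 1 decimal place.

73.2 μg/mL

k = ln2/t½ = ln2/41 ≈ 0.016906 h⁻¹; fraction remaining f = e^(−kτ) = e^(−0.016906×73) ≈ 0.2911.
At steady state, accumulation factor R = 1/(1 − e^(−kτ)) ≈ 1.4106.
Single-dose peak C₀ = D/Vd = 2316/13 ≈ 178.154 μg/mL.
Steady-state peak Cmax,ss = C₀·R ≈ 178.154 × 1.4106 ≈ 251.304 μg/mL.
One interval later, Cmin,ss = Cmax,ss·e^(−kτ) ≈ 251.304 × 0.2911 ≈ 73.155 μg/mL.
Trough 73.2 μg/mL vs MEC 32 μg/mL: adequate.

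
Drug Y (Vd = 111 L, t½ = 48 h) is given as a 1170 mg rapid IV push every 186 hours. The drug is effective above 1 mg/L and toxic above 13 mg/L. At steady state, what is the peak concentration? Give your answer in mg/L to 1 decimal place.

Over one 186-h interval, 186/48 ≈ 3.875 half-lives elapse, leaving f ≈ 0.0682 of each dose.
Accumulation ratio R = 1/(1 − f) ≈ 1/0.9318 ≈ 1.0732.
Each bolus raises the concentration by D/Vd = 1170/111 ≈ 10.541 mg/L.
Steady-state peak Cmax,ss = C₀·R ≈ 10.541 × 1.0732 ≈ 11.313 mg/L.
Peak 11.3 mg/L vs MTC 13 mg/L: below toxic threshold.

11.3 mg/L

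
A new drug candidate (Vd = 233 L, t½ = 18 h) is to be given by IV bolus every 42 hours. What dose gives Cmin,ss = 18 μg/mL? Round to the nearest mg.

τ/t½ = 42/18 ≈ 2.3333, so f = (1/2)^(42/18) ≈ 0.198425.
Cmin,ss = (D/Vd)·f/(1−f), so D = Cmin,ss·Vd·(1−f)/f.
D = 18 × 233 × (1−f)/f ≈ 18 × 233 × 4.03969 ≈ 16942.46 mg.

16942 mg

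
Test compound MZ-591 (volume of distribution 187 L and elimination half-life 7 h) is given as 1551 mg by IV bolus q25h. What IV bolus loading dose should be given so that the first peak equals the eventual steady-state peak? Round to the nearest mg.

f = (1/2)^(25/7) ≈ 0.084119; accumulation ratio R = 1/(1−f) ≈ 1.09184.
Loading dose to hit Cmax,ss on first dose: D_load = D_maint·R ≈ 1551 × 1.09184 ≈ 1693.44 mg.

1693 mg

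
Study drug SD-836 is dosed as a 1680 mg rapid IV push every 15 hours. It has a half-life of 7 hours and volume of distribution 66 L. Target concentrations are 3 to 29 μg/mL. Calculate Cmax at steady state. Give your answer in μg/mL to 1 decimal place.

k = ln2/t½ = ln2/7 ≈ 0.099021 h⁻¹; fraction remaining f = e^(−kτ) = e^(−0.099021×15) ≈ 0.2264.
At steady state, accumulation factor R = 1/(1 − e^(−kτ)) ≈ 1.2927.
Each bolus raises the concentration by D/Vd = 1680/66 ≈ 25.455 μg/mL.
Steady-state peak Cmax,ss = C₀·R ≈ 25.455 × 1.2927 ≈ 32.906 μg/mL.
Peak 32.9 μg/mL vs MTC 29 μg/mL: exceeds toxic threshold.

32.9 μg/mL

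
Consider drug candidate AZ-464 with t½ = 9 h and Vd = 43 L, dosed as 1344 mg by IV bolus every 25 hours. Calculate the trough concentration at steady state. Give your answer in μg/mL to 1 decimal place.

Over one 25-h interval, 25/9 ≈ 2.7778 half-lives elapse, leaving f ≈ 0.1458 of each dose.
Single-dose peak C₀ = D/Vd = 1344/43 ≈ 31.256 μg/mL.
Steady-state trough Cmin,ss = C₀·f/(1−f) ≈ 31.256 × 0.1458/0.8542 ≈ 5.335 μg/mL.

5.3 μg/mL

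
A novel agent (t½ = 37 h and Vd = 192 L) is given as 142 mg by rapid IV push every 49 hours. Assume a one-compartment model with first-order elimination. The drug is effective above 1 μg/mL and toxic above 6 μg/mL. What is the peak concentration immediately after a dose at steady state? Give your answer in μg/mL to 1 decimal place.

k = ln2/t½ = ln2/37 ≈ 0.018734 h⁻¹; fraction remaining f = e^(−kτ) = e^(−0.018734×49) ≈ 0.3993.
At steady state, accumulation factor R = 1/(1 − e^(−kτ)) ≈ 1.6647.
Each bolus raises the concentration by D/Vd = 142/192 ≈ 0.740 μg/mL.
Steady-state peak Cmax,ss = C₀·R ≈ 0.740 × 1.6647 ≈ 1.232 μg/mL.
Peak 1.2 μg/mL vs MTC 6 μg/mL: below toxic threshold.

1.2 μg/mL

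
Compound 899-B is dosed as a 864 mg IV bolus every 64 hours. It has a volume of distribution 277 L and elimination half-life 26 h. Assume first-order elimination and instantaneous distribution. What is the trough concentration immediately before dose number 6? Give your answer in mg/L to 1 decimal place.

f = (1/2)^(τ/t½) = (1/2)^(64/26) ≈ 0.1816.
C₀ = D/Vd = 864/277 ≈ 3.119 mg/L.
Before the 6th dose, 5 doses have been given. Superposition: Cmin = C₀·(f + f² + … + f^5).
≈ 3.119 × (0.1816 + 0.0330 + 0.0060 + 0.0011 + 0.0002) ≈ 3.119 × 0.2219 ≈ 0.692 mg/L.

0.7 mg/L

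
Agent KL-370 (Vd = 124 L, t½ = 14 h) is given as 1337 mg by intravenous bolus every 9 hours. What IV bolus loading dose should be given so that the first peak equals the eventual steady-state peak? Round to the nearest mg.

3718 mg

f = (1/2)^(9/14) ≈ 0.640443; accumulation ratio R = 1/(1−f) ≈ 2.78120.
Loading dose to hit Cmax,ss on first dose: D_load = D_maint·R ≈ 1337 × 2.78120 ≈ 3718.46 mg.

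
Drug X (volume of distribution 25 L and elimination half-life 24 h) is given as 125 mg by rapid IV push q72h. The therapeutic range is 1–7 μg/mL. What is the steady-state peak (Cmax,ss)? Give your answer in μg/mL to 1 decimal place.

5.7 μg/mL

τ = 72 h = 3 half-lives, so f = (1/2)^3 = 0.125.
At steady state, R = 1/(1 − 0.125) = 8/7.
Single-dose peak C₀ = D/Vd = 125/25 = 5 μg/mL.
Steady-state peak Cmax,ss = C₀·R = 5 × 8/7 ≈ 5.714 μg/mL.
Peak 5.7 μg/mL vs MTC 7 μg/mL: below toxic threshold.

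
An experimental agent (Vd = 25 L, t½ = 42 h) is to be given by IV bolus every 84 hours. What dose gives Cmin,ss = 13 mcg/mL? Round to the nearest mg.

τ/t½ = 84/42 ≈ 2, so f = (1/2)^(84/42) ≈ 0.250000.
Cmin,ss = (D/Vd)·f/(1−f), so D = Cmin,ss·Vd·(1−f)/f.
D = 13 × 25 × (1−f)/f ≈ 13 × 25 × 3.00000 ≈ 975.00 mg.

975 mg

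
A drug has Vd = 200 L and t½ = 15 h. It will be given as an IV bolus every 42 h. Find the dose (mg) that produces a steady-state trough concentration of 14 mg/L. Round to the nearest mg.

16700 mg

τ/t½ = 42/15 ≈ 2.8, so f = (1/2)^(42/15) ≈ 0.143587.
Cmin,ss = (D/Vd)·f/(1−f), so D = Cmin,ss·Vd·(1−f)/f.
D = 14 × 200 × (1−f)/f ≈ 14 × 200 × 5.96442 ≈ 16700.38 mg.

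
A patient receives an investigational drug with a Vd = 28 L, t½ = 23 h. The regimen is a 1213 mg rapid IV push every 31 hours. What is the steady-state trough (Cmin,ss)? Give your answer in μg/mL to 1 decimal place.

τ/t½ = 31/23 ≈ 1.3478, so fraction remaining f = (1/2)^(31/23) ≈ 0.3929.
Each bolus raises the concentration by D/Vd = 1213/28 ≈ 43.321 μg/mL.
Steady-state trough Cmin,ss = C₀·f/(1−f) ≈ 43.321 × 0.3929/0.6071 ≈ 28.036 μg/mL.

28.0 μg/mL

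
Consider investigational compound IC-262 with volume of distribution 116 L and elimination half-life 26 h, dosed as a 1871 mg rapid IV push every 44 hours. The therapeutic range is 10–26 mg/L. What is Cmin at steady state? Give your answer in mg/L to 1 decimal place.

7.2 mg/L

τ/t½ = 44/26 ≈ 1.6923, so fraction remaining f = (1/2)^(44/26) ≈ 0.3094.
Each bolus raises the concentration by D/Vd = 1871/116 ≈ 16.129 mg/L.
Steady-state trough Cmin,ss = C₀·f/(1−f) ≈ 16.129 × 0.3094/0.6906 ≈ 7.226 mg/L.
Trough 7.2 mg/L vs MEC 10 mg/L: subtherapeutic.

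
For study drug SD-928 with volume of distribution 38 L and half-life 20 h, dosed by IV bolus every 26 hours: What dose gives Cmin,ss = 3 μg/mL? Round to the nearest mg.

167 mg

τ/t½ = 26/20 ≈ 1.3, so f = (1/2)^(26/20) ≈ 0.406126.
Cmin,ss = (D/Vd)·f/(1−f), so D = Cmin,ss·Vd·(1−f)/f.
D = 3 × 38 × (1−f)/f ≈ 3 × 38 × 1.46229 ≈ 166.70 mg.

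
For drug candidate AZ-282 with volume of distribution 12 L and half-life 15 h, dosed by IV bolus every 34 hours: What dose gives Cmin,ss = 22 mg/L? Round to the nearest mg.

τ/t½ = 34/15 ≈ 2.2667, so f = (1/2)^(34/15) ≈ 0.207809.
Cmin,ss = (D/Vd)·f/(1−f), so D = Cmin,ss·Vd·(1−f)/f.
D = 22 × 12 × (1−f)/f ≈ 22 × 12 × 3.81211 ≈ 1006.40 mg.

1006 mg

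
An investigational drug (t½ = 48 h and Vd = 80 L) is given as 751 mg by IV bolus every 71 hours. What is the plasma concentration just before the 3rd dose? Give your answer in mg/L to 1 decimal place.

4.6 mg/L

f = (1/2)^(τ/t½) = (1/2)^(71/48) ≈ 0.3587.
C₀ = D/Vd = 751/80 ≈ 9.387 mg/L.
Before the 3rd dose, 2 doses have been given. Superposition: Cmin = C₀·(f + f²).
≈ 9.387 × (0.3587 + 0.1287) ≈ 9.387 × 0.4874 ≈ 4.575 mg/L.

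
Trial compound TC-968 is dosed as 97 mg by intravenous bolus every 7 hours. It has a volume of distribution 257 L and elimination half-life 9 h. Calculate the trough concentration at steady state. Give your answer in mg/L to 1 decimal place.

Over one 7-h interval, 7/9 ≈ 0.77778 half-lives elapse, leaving f ≈ 0.5833 of each dose.
Accumulation ratio R = 1/(1 − f) ≈ 1/0.4167 ≈ 2.3998.
Each bolus raises the concentration by D/Vd = 97/257 ≈ 0.377 mg/L.
Cmax,ss = C₀/(1 − f) ≈ 0.377/0.4167 ≈ 0.905 mg/L.
One interval later, Cmin,ss = Cmax,ss·e^(−kτ) ≈ 0.905 × 0.5833 ≈ 0.528 mg/L.

0.5 mg/L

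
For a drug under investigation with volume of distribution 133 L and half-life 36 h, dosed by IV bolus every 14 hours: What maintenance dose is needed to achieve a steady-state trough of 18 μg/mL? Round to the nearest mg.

741 mg

τ/t½ = 14/36 ≈ 0.38889, so f = (1/2)^(14/36) ≈ 0.763718.
Cmin,ss = (D/Vd)·f/(1−f), so D = Cmin,ss·Vd·(1−f)/f.
D = 18 × 133 × (1−f)/f ≈ 18 × 133 × 0.30938 ≈ 740.66 mg.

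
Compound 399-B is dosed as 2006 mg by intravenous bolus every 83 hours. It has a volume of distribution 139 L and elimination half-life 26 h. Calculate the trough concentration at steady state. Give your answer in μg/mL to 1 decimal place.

1.8 μg/mL

Over one 83-h interval, 83/26 ≈ 3.1923 half-lives elapse, leaving f ≈ 0.1094 of each dose.
Single-dose peak C₀ = D/Vd = 2006/139 ≈ 14.432 μg/mL.
Steady-state trough Cmin,ss = C₀·f/(1−f) ≈ 14.432 × 0.1094/0.8906 ≈ 1.773 μg/mL.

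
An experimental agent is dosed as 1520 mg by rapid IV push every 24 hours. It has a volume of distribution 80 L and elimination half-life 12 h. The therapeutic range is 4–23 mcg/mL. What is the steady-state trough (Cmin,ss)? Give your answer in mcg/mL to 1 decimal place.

The dosing interval is 2 half-lives, so f = 2^(−2) = 0.25.
At steady state, R = 1/(1 − 0.25) = 4/3.
Single-dose peak C₀ = D/Vd = 1520/80 = 19 mcg/mL.
Steady-state peak Cmax,ss = C₀·R = 19 × 4/3 ≈ 25.333 mcg/mL.
Steady-state trough Cmin,ss = Cmax,ss·f ≈ 25.333 × 0.25 ≈ 6.333 mcg/mL.
Trough 6.3 mcg/mL vs MEC 4 mcg/mL: adequate.

6.3 mcg/mL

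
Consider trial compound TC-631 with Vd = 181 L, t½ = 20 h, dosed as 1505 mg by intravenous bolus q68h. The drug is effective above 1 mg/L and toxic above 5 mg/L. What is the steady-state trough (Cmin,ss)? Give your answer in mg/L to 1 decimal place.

0.9 mg/L

τ/t½ = 68/20 ≈ 3.4, so fraction remaining f = (1/2)^(68/20) ≈ 0.0947.
Accumulation ratio R = 1/(1 − f) ≈ 1/0.9053 ≈ 1.1046.
Each bolus raises the concentration by D/Vd = 1505/181 ≈ 8.315 mg/L.
Cmax,ss = C₀/(1 − f) ≈ 8.315/0.9053 ≈ 9.185 mg/L.
Steady-state trough Cmin,ss = Cmax,ss·f ≈ 9.185 × 0.0947 ≈ 0.870 mg/L.
Trough 0.9 mg/L vs MEC 1 mg/L: subtherapeutic.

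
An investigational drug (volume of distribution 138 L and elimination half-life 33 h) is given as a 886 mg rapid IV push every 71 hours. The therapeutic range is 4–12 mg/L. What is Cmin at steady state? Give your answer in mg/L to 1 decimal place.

1.9 mg/L

k = ln2/t½ = ln2/33 ≈ 0.021004 h⁻¹; fraction remaining f = e^(−kτ) = e^(−0.021004×71) ≈ 0.2251.
At steady state, accumulation factor R = 1/(1 − e^(−kτ)) ≈ 1.2905.
Single-dose peak C₀ = D/Vd = 886/138 ≈ 6.420 mg/L.
Steady-state peak Cmax,ss = C₀·R ≈ 6.420 × 1.2905 ≈ 8.285 mg/L.
Steady-state trough Cmin,ss = Cmax,ss·f ≈ 8.285 × 0.2251 ≈ 1.865 mg/L.
Trough 1.9 mg/L vs MEC 4 mg/L: subtherapeutic.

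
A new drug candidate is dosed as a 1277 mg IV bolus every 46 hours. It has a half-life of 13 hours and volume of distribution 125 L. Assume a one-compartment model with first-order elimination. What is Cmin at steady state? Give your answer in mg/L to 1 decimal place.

1.0 mg/L

Over one 46-h interval, 46/13 ≈ 3.5385 half-lives elapse, leaving f ≈ 0.0861 of each dose.
Accumulation ratio R = 1/(1 − f) ≈ 1/0.9139 ≈ 1.0942.
Single-dose peak C₀ = D/Vd = 1277/125 ≈ 10.216 mg/L.
Cmax,ss = C₀/(1 − f) ≈ 10.216/0.9139 ≈ 11.178 mg/L.
One interval later, Cmin,ss = Cmax,ss·e^(−kτ) ≈ 11.178 × 0.0861 ≈ 0.962 mg/L.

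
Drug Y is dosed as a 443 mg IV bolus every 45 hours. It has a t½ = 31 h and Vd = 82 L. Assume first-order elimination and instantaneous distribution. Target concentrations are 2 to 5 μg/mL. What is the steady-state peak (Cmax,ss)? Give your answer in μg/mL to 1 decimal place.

8.5 μg/mL

Over one 45-h interval, 45/31 ≈ 1.4516 half-lives elapse, leaving f ≈ 0.3656 of each dose.
At steady state, accumulation factor R = 1/(1 − e^(−kτ)) ≈ 1.5763.
Each bolus raises the concentration by D/Vd = 443/82 ≈ 5.402 μg/mL.
Cmax,ss = C₀/(1 − f) ≈ 5.402/0.6344 ≈ 8.515 μg/mL.
Peak 8.5 μg/mL vs MTC 5 μg/mL: exceeds toxic threshold.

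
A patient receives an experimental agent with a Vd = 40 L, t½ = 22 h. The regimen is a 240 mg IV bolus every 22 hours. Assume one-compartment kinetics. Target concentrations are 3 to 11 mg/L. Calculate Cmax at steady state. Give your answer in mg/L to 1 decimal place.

The dosing interval is 1 half-life, so f = 2^(−1) = 0.5.
At steady state, R = 1/(1 − 0.5) = 2/1.
Single-dose peak C₀ = D/Vd = 240/40 = 6 mg/L.
Steady-state peak Cmax,ss = C₀·R = 6 × 2/1 ≈ 12.000 mg/L.
Peak 12.0 mg/L vs MTC 11 mg/L: exceeds toxic threshold.

12.0 mg/L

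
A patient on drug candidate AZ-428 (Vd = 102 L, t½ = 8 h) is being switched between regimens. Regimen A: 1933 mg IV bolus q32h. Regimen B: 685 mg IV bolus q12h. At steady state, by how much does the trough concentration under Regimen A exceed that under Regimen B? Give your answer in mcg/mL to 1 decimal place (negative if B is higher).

Regimen A: f = (1/2)^(32/8) ≈ 0.0625; Cmin,ss = (1933/102)·f/(1−f) ≈ 1.263 mcg/mL.
Regimen B: f = (1/2)^(12/8) ≈ 0.3536; Cmin,ss = (685/102)·f/(1−f) ≈ 3.674 mcg/mL.
Difference ≈ 1.263 − 3.674 ≈ -2.411 mcg/mL.

-2.4 mcg/mL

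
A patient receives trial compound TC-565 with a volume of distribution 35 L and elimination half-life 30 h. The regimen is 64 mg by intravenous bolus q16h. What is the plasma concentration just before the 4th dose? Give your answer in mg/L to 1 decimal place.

2.7 mg/L

f = (1/2)^(τ/t½) = (1/2)^(16/30) ≈ 0.6910.
C₀ = D/Vd = 64/35 ≈ 1.829 mg/L.
Before the 4th dose, 3 doses have been given. Superposition: Cmin = C₀·(f + f² + … + f^3).
≈ 1.829 × (0.6910 + 0.4775 + 0.3299) ≈ 1.829 × 1.4984 ≈ 2.741 mg/L.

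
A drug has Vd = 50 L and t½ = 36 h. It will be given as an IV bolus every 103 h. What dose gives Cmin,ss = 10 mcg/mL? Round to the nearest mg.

τ/t½ = 103/36 ≈ 2.8611, so f = (1/2)^(103/36) ≈ 0.137632.
Cmin,ss = (D/Vd)·f/(1−f), so D = Cmin,ss·Vd·(1−f)/f.
D = 10 × 50 × (1−f)/f ≈ 10 × 50 × 6.26575 ≈ 3132.88 mg.

3133 mg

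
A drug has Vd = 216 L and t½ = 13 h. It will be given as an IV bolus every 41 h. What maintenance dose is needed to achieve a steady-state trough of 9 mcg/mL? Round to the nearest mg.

τ/t½ = 41/13 ≈ 3.1538, so f = (1/2)^(41/13) ≈ 0.112356.
Cmin,ss = (D/Vd)·f/(1−f), so D = Cmin,ss·Vd·(1−f)/f.
D = 9 × 216 × (1−f)/f ≈ 9 × 216 × 7.90028 ≈ 15358.14 mg.

15358 mg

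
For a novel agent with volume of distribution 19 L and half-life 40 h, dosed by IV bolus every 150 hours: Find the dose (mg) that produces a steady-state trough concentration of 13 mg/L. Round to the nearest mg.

τ/t½ = 150/40 ≈ 3.75, so f = (1/2)^(150/40) ≈ 0.074325.
Cmin,ss = (D/Vd)·f/(1−f), so D = Cmin,ss·Vd·(1−f)/f.
D = 13 × 19 × (1−f)/f ≈ 13 × 19 × 12.45442 ≈ 3076.24 mg.

3076 mg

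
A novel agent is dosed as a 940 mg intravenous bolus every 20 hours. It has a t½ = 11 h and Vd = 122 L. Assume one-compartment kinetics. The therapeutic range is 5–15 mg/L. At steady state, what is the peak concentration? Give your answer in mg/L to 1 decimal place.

10.8 mg/L

Over one 20-h interval, 20/11 ≈ 1.8182 half-lives elapse, leaving f ≈ 0.2836 of each dose.
At steady state, accumulation factor R = 1/(1 − e^(−kτ)) ≈ 1.3959.
Each bolus raises the concentration by D/Vd = 940/122 ≈ 7.705 mg/L.
Steady-state peak Cmax,ss = C₀·R ≈ 7.705 × 1.3959 ≈ 10.755 mg/L.
Peak 10.8 mg/L vs MTC 15 mg/L: below toxic threshold.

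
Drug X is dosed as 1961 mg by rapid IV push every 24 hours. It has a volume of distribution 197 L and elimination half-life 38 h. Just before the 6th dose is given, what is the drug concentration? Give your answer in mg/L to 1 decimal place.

16.1 mg/L

f = (1/2)^(τ/t½) = (1/2)^(24/38) ≈ 0.6455.
C₀ = D/Vd = 1961/197 ≈ 9.954 mg/L.
Before the 6th dose, 5 doses have been given. Superposition: Cmin = C₀·(f + f² + … + f^5).
≈ 9.954 × (0.6455 + 0.4167 + 0.2690 + 0.1736 + 0.1121) ≈ 9.954 × 1.6169 ≈ 16.095 mg/L.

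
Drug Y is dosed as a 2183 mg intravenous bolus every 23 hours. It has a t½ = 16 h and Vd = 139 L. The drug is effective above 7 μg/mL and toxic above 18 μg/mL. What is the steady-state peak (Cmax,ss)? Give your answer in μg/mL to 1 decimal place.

24.9 μg/mL

τ/t½ = 23/16 ≈ 1.4375, so fraction remaining f = (1/2)^(23/16) ≈ 0.3692.
Accumulation ratio R = 1/(1 − f) ≈ 1/0.6308 ≈ 1.5853.
Single-dose peak C₀ = D/Vd = 2183/139 ≈ 15.705 μg/mL.
Steady-state peak Cmax,ss = C₀·R ≈ 15.705 × 1.5853 ≈ 24.897 μg/mL.
Peak 24.9 μg/mL vs MTC 18 μg/mL: exceeds toxic threshold.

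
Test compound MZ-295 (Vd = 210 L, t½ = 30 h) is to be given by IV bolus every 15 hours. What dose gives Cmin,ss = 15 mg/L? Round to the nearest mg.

1305 mg

τ/t½ = 15/30 ≈ 0.5, so f = (1/2)^(15/30) ≈ 0.707107.
Cmin,ss = (D/Vd)·f/(1−f), so D = Cmin,ss·Vd·(1−f)/f.
D = 15 × 210 × (1−f)/f ≈ 15 × 210 × 0.41421 ≈ 1304.76 mg.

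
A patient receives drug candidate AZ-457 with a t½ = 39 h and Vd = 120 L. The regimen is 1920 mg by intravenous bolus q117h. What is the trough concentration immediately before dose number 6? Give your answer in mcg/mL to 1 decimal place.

f = (1/2)^(τ/t½) = (1/2)^(117/39) ≈ 0.1250.
C₀ = D/Vd = 1920/120 ≈ 16.000 mcg/mL.
Before the 6th dose, 5 doses have been given. Superposition: Cmin = C₀·(f + f² + … + f^5).
≈ 16.000 × (0.1250 + 0.0156 + 0.0020 + 0.0002 + 0.0000) ≈ 16.000 × 0.1428 ≈ 2.285 mcg/mL.

2.3 mcg/mL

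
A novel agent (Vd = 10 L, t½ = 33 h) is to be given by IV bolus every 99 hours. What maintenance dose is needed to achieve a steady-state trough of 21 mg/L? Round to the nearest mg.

1470 mg

τ/t½ = 99/33 ≈ 3, so f = (1/2)^(99/33) ≈ 0.125000.
Cmin,ss = (D/Vd)·f/(1−f), so D = Cmin,ss·Vd·(1−f)/f.
D = 21 × 10 × (1−f)/f ≈ 21 × 10 × 7.00000 ≈ 1470.00 mg.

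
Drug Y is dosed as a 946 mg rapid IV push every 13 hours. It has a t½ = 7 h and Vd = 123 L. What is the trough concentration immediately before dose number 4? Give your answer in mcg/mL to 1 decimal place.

2.9 mcg/mL

f = (1/2)^(τ/t½) = (1/2)^(13/7) ≈ 0.2760.
C₀ = D/Vd = 946/123 ≈ 7.691 mcg/mL.
Before the 4th dose, 3 doses have been given. Superposition: Cmin = C₀·(f + f² + … + f^3).
≈ 7.691 × (0.2760 + 0.0762 + 0.0210) ≈ 7.691 × 0.3732 ≈ 2.870 mcg/mL.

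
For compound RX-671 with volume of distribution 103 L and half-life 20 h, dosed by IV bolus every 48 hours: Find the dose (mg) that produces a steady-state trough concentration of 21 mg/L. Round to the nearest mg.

τ/t½ = 48/20 ≈ 2.4, so f = (1/2)^(48/20) ≈ 0.189465.
Cmin,ss = (D/Vd)·f/(1−f), so D = Cmin,ss·Vd·(1−f)/f.
D = 21 × 103 × (1−f)/f ≈ 21 × 103 × 4.27802 ≈ 9253.36 mg.

9253 mg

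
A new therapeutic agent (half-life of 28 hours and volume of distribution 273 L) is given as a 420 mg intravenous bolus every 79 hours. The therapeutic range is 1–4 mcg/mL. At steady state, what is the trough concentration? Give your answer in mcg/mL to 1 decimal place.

τ/t½ = 79/28 ≈ 2.8214, so fraction remaining f = (1/2)^(79/28) ≈ 0.1415.
Single-dose peak C₀ = D/Vd = 420/273 ≈ 1.538 mcg/mL.
Steady-state trough Cmin,ss = C₀·f/(1−f) ≈ 1.538 × 0.1415/0.8585 ≈ 0.253 mcg/mL.
Trough 0.3 mcg/mL vs MEC 1 mcg/mL: subtherapeutic.

0.3 mcg/mL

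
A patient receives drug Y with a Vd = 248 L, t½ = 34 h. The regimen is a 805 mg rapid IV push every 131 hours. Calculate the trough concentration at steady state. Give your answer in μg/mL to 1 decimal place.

Over one 131-h interval, 131/34 ≈ 3.8529 half-lives elapse, leaving f ≈ 0.0692 of each dose.
Accumulation ratio R = 1/(1 − f) ≈ 1/0.9308 ≈ 1.0743.
Each bolus raises the concentration by D/Vd = 805/248 ≈ 3.246 μg/mL.
Cmax,ss = C₀/(1 − f) ≈ 3.246/0.9308 ≈ 3.487 μg/mL.
One interval later, Cmin,ss = Cmax,ss·e^(−kτ) ≈ 3.487 × 0.0692 ≈ 0.241 μg/mL.

0.2 μg/mL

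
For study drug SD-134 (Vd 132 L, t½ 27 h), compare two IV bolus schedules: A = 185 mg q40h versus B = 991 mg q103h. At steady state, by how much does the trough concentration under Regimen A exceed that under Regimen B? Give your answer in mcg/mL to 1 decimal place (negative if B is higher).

0.2 mcg/mL

Regimen A: f = (1/2)^(40/27) ≈ 0.3581; Cmin,ss = (185/132)·f/(1−f) ≈ 0.782 mcg/mL.
Regimen B: f = (1/2)^(103/27) ≈ 0.0711; Cmin,ss = (991/132)·f/(1−f) ≈ 0.575 mcg/mL.
Difference ≈ 0.782 − 0.575 ≈ 0.207 mcg/mL.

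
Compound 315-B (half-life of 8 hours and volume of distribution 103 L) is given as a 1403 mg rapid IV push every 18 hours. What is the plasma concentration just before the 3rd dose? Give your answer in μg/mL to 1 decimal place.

f = (1/2)^(τ/t½) = (1/2)^(18/8) ≈ 0.2102.
C₀ = D/Vd = 1403/103 ≈ 13.621 μg/mL.
Before the 3rd dose, 2 doses have been given. Superposition: Cmin = C₀·(f + f²).
≈ 13.621 × (0.2102 + 0.0442) ≈ 13.621 × 0.2544 ≈ 3.465 μg/mL.

3.5 μg/mL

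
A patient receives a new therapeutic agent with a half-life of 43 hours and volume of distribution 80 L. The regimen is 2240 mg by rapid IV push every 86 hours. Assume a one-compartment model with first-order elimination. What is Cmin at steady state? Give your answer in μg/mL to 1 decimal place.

τ = 86 h = 2 half-lives, so f = (1/2)^2 = 0.25.
Accumulation ratio R = 1/(1 − f) = 1/0.75 = 4/3.
Single-dose peak C₀ = D/Vd = 2240/80 = 28 μg/mL.
Steady-state peak Cmax,ss = C₀·R = 28 × 4/3 ≈ 37.333 μg/mL.
Steady-state trough Cmin,ss = Cmax,ss·f ≈ 37.333 × 0.25 ≈ 9.333 μg/mL.

9.3 μg/mL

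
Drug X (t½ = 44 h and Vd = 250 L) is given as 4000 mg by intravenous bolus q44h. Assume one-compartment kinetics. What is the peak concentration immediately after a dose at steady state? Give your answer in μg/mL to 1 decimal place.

The dosing interval is 1 half-life, so f = 2^(−1) = 0.5.
Accumulation ratio R = 1/(1 − f) = 1/0.5 = 2/1.
Single-dose peak C₀ = D/Vd = 4000/250 = 16 μg/mL.
Steady-state peak Cmax,ss = C₀·R = 16 × 2/1 ≈ 32.000 μg/mL.

32.0 μg/mL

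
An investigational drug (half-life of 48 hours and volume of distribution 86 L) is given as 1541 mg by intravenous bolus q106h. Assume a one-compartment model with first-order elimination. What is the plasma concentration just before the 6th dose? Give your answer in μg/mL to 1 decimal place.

4.9 μg/mL

f = (1/2)^(τ/t½) = (1/2)^(106/48) ≈ 0.2164.
C₀ = D/Vd = 1541/86 ≈ 17.919 μg/mL.
Before the 6th dose, 5 doses have been given. Superposition: Cmin = C₀·(f + f² + … + f^5).
≈ 17.919 × (0.2164 + 0.0468 + 0.0101 + 0.0022 + 0.0005) ≈ 17.919 × 0.2760 ≈ 4.946 μg/mL.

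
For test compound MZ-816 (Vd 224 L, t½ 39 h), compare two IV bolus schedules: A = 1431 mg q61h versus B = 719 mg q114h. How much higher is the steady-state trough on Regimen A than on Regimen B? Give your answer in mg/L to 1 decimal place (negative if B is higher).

Regimen A: f = (1/2)^(61/39) ≈ 0.3382; Cmin,ss = (1431/224)·f/(1−f) ≈ 3.265 mg/L.
Regimen B: f = (1/2)^(114/39) ≈ 0.1318; Cmin,ss = (719/224)·f/(1−f) ≈ 0.487 mg/L.
Difference ≈ 3.265 − 0.487 ≈ 2.778 mg/L.

2.8 mg/L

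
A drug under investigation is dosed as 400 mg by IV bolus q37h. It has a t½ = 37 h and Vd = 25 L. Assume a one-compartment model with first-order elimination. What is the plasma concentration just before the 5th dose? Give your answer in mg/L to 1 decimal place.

f = (1/2)^(τ/t½) = (1/2)^(37/37) ≈ 0.5000.
C₀ = D/Vd = 400/25 ≈ 16.000 mg/L.
Before the 5th dose, 4 doses have been given. Superposition: Cmin = C₀·(f + f² + … + f^4).
≈ 16.000 × (0.5000 + 0.2500 + 0.1250 + 0.0625) ≈ 16.000 × 0.9375 ≈ 15.000 mg/L.

15.0 mg/L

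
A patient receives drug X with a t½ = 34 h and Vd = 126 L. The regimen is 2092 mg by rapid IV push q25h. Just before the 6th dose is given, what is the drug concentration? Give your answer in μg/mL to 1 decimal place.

f = (1/2)^(τ/t½) = (1/2)^(25/34) ≈ 0.6007.
C₀ = D/Vd = 2092/126 ≈ 16.603 μg/mL.
Before the 6th dose, 5 doses have been given. Superposition: Cmin = C₀·(f + f² + … + f^5).
≈ 16.603 × (0.6007 + 0.3608 + 0.2168 + 0.1302 + 0.0782) ≈ 16.603 × 1.3867 ≈ 23.023 μg/mL.

23.0 μg/mL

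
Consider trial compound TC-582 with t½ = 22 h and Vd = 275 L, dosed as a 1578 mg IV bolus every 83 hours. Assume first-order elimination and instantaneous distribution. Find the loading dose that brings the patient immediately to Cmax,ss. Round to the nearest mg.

1703 mg

f = (1/2)^(83/22) ≈ 0.073164; accumulation ratio R = 1/(1−f) ≈ 1.07894.
Loading dose to hit Cmax,ss on first dose: D_load = D_maint·R ≈ 1578 × 1.07894 ≈ 1702.57 mg.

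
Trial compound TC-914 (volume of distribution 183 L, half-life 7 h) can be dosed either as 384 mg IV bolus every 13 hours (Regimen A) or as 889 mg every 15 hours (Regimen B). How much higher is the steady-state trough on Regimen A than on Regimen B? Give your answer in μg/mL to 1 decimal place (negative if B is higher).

-0.6 μg/mL

Regimen A: f = (1/2)^(13/7) ≈ 0.2760; Cmin,ss = (384/183)·f/(1−f) ≈ 0.800 μg/mL.
Regimen B: f = (1/2)^(15/7) ≈ 0.2264; Cmin,ss = (889/183)·f/(1−f) ≈ 1.422 μg/mL.
Difference ≈ 0.800 − 1.422 ≈ -0.622 μg/mL.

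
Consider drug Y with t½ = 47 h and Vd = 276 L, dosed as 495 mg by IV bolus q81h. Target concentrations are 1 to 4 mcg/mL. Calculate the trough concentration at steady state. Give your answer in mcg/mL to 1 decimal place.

k = ln2/t½ = ln2/47 ≈ 0.014748 h⁻¹; fraction remaining f = e^(−kτ) = e^(−0.014748×81) ≈ 0.3028.
Single-dose peak C₀ = D/Vd = 495/276 ≈ 1.793 mcg/mL.
Steady-state trough Cmin,ss = C₀·f/(1−f) ≈ 1.793 × 0.3028/0.6972 ≈ 0.779 mcg/mL.
Trough 0.8 mcg/mL vs MEC 1 mcg/mL: subtherapeutic.

0.8 mcg/mL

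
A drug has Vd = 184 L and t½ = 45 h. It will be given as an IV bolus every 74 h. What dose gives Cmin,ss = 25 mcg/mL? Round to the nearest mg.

τ/t½ = 74/45 ≈ 1.6444, so f = (1/2)^(74/45) ≈ 0.319870.
Cmin,ss = (D/Vd)·f/(1−f), so D = Cmin,ss·Vd·(1−f)/f.
D = 25 × 184 × (1−f)/f ≈ 25 × 184 × 2.12627 ≈ 9780.84 mg.

9781 mg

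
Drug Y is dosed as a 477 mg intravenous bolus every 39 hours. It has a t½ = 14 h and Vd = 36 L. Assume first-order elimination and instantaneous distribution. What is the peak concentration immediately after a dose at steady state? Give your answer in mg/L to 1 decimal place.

τ/t½ = 39/14 ≈ 2.7857, so fraction remaining f = (1/2)^(39/14) ≈ 0.1450.
At steady state, accumulation factor R = 1/(1 − e^(−kτ)) ≈ 1.1696.
Each bolus raises the concentration by D/Vd = 477/36 ≈ 13.250 mg/L.
Steady-state peak Cmax,ss = C₀·R ≈ 13.250 × 1.1696 ≈ 15.497 mg/L.

15.5 mg/L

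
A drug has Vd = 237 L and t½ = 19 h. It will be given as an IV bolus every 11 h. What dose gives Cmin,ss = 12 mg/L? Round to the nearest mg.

τ/t½ = 11/19 ≈ 0.57895, so f = (1/2)^(11/19) ≈ 0.669452.
Cmin,ss = (D/Vd)·f/(1−f), so D = Cmin,ss·Vd·(1−f)/f.
D = 12 × 237 × (1−f)/f ≈ 12 × 237 × 0.49376 ≈ 1404.25 mg.

1404 mg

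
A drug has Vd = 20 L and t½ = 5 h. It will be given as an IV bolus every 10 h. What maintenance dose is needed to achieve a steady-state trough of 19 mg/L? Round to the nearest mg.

1140 mg

τ/t½ = 10/5 ≈ 2, so f = (1/2)^(10/5) ≈ 0.250000.
Cmin,ss = (D/Vd)·f/(1−f), so D = Cmin,ss·Vd·(1−f)/f.
D = 19 × 20 × (1−f)/f ≈ 19 × 20 × 3.00000 ≈ 1140.00 mg.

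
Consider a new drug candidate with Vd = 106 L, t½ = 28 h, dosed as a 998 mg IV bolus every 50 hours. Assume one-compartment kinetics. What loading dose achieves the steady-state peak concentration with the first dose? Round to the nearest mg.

f = (1/2)^(50/28) ≈ 0.290032; accumulation ratio R = 1/(1−f) ≈ 1.40851.
Loading dose to hit Cmax,ss on first dose: D_load = D_maint·R ≈ 998 × 1.40851 ≈ 1405.69 mg.

1406 mg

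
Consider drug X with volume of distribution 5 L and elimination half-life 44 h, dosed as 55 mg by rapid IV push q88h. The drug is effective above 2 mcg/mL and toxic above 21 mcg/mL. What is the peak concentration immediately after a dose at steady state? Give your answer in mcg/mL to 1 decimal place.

14.7 mcg/mL

τ = 88 h = 2 half-lives, so f = (1/2)^2 = 0.25.
Accumulation ratio R = 1/(1 − f) = 1/0.75 = 4/3.
Single-dose peak C₀ = D/Vd = 55/5 = 11 mcg/mL.
Steady-state peak Cmax,ss = C₀·R = 11 × 4/3 ≈ 14.667 mcg/mL.
Peak 14.7 mcg/mL vs MTC 21 mcg/mL: below toxic threshold.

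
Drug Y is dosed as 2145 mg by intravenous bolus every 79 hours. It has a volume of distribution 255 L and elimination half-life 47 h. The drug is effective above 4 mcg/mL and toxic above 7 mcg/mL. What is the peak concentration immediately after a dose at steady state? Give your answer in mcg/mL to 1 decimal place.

12.2 mcg/mL

τ/t½ = 79/47 ≈ 1.6809, so fraction remaining f = (1/2)^(79/47) ≈ 0.3119.
At steady state, accumulation factor R = 1/(1 − e^(−kτ)) ≈ 1.4533.
Single-dose peak C₀ = D/Vd = 2145/255 ≈ 8.412 mcg/mL.
Cmax,ss = C₀/(1 − f) ≈ 8.412/0.6881 ≈ 12.225 mcg/mL.
Peak 12.2 mcg/mL vs MTC 7 mcg/mL: exceeds toxic threshold.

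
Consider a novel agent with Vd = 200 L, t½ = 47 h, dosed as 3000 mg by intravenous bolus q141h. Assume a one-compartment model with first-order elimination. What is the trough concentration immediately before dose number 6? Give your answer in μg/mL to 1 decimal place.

2.1 μg/mL

f = (1/2)^(τ/t½) = (1/2)^(141/47) ≈ 0.1250.
C₀ = D/Vd = 3000/200 ≈ 15.000 μg/mL.
Before the 6th dose, 5 doses have been given. Superposition: Cmin = C₀·(f + f² + … + f^5).
≈ 15.000 × (0.1250 + 0.0156 + 0.0020 + 0.0002 + 0.0000) ≈ 15.000 × 0.1428 ≈ 2.142 μg/mL.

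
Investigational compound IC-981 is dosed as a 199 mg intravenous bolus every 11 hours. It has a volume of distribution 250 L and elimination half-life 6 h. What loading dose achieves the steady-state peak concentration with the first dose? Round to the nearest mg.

f = (1/2)^(11/6) ≈ 0.280616; accumulation ratio R = 1/(1−f) ≈ 1.39008.
Loading dose to hit Cmax,ss on first dose: D_load = D_maint·R ≈ 199 × 1.39008 ≈ 276.63 mg.

277 mg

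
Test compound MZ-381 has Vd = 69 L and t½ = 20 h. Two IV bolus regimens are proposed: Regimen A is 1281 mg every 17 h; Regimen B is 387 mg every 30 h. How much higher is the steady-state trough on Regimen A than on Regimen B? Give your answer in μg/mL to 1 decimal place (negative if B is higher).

Regimen A: f = (1/2)^(17/20) ≈ 0.5548; Cmin,ss = (1281/69)·f/(1−f) ≈ 23.136 μg/mL.
Regimen B: f = (1/2)^(30/20) ≈ 0.3536; Cmin,ss = (387/69)·f/(1−f) ≈ 3.068 μg/mL.
Difference ≈ 23.136 − 3.068 ≈ 20.068 μg/mL.

20.1 μg/mL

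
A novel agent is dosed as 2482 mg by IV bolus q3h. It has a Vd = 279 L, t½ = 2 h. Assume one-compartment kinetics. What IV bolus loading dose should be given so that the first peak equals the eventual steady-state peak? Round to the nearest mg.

3839 mg

f = (1/2)^(3/2) ≈ 0.353553; accumulation ratio R = 1/(1−f) ≈ 1.54692.
Loading dose to hit Cmax,ss on first dose: D_load = D_maint·R ≈ 2482 × 1.54692 ≈ 3839.46 mg.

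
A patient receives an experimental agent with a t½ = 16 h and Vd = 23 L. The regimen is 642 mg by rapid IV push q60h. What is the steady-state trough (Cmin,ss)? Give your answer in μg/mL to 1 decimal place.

2.2 μg/mL

Over one 60-h interval, 60/16 ≈ 3.75 half-lives elapse, leaving f ≈ 0.0743 of each dose.
At steady state, accumulation factor R = 1/(1 − e^(−kτ)) ≈ 1.0803.
Each bolus raises the concentration by D/Vd = 642/23 ≈ 27.913 μg/mL.
Cmax,ss = C₀/(1 − f) ≈ 27.913/0.9257 ≈ 30.153 μg/mL.
Steady-state trough Cmin,ss = Cmax,ss·f ≈ 30.153 × 0.0743 ≈ 2.240 μg/mL.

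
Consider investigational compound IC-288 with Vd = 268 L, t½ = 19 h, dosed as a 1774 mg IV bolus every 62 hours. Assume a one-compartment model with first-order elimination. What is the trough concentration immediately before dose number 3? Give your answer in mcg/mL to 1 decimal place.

f = (1/2)^(τ/t½) = (1/2)^(62/19) ≈ 0.1042.
C₀ = D/Vd = 1774/268 ≈ 6.619 mcg/mL.
Before the 3rd dose, 2 doses have been given. Superposition: Cmin = C₀·(f + f²).
≈ 6.619 × (0.1042 + 0.0109) ≈ 6.619 × 0.1151 ≈ 0.762 mcg/mL.

0.8 mcg/mL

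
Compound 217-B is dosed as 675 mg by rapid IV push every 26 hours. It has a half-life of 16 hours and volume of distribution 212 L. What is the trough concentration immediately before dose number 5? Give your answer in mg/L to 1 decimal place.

1.5 mg/L

f = (1/2)^(τ/t½) = (1/2)^(26/16) ≈ 0.3242.
C₀ = D/Vd = 675/212 ≈ 3.184 mg/L.
Before the 5th dose, 4 doses have been given. Superposition: Cmin = C₀·(f + f² + … + f^4).
≈ 3.184 × (0.3242 + 0.1051 + 0.0341 + 0.0110) ≈ 3.184 × 0.4744 ≈ 1.510 mg/L.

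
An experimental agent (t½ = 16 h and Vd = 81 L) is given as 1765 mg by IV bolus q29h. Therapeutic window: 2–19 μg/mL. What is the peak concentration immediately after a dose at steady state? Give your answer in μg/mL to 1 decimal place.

τ/t½ = 29/16 ≈ 1.8125, so fraction remaining f = (1/2)^(29/16) ≈ 0.2847.
Accumulation ratio R = 1/(1 − f) ≈ 1/0.7153 ≈ 1.3980.
Each bolus raises the concentration by D/Vd = 1765/81 ≈ 21.790 μg/mL.
Cmax,ss = C₀/(1 − f) ≈ 21.790/0.7153 ≈ 30.463 μg/mL.
Peak 30.5 μg/mL vs MTC 19 μg/mL: exceeds toxic threshold.

30.5 μg/mL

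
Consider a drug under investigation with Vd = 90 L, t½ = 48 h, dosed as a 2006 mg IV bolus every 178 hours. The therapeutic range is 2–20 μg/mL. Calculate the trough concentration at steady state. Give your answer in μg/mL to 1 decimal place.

1.8 μg/mL

τ/t½ = 178/48 ≈ 3.7083, so fraction remaining f = (1/2)^(178/48) ≈ 0.0765.
Single-dose peak C₀ = D/Vd = 2006/90 ≈ 22.289 μg/mL.
Steady-state trough Cmin,ss = C₀·f/(1−f) ≈ 22.289 × 0.0765/0.9235 ≈ 1.846 μg/mL.
Trough 1.8 μg/mL vs MEC 2 μg/mL: subtherapeutic.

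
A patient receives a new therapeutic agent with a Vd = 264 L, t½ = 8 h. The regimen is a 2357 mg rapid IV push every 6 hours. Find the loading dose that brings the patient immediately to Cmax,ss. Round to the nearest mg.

5814 mg

f = (1/2)^(6/8) ≈ 0.594604; accumulation ratio R = 1/(1−f) ≈ 2.46672.
Loading dose to hit Cmax,ss on first dose: D_load = D_maint·R ≈ 2357 × 2.46672 ≈ 5814.06 mg.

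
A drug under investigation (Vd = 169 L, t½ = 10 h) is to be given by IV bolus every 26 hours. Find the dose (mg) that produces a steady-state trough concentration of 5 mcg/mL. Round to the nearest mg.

τ/t½ = 26/10 ≈ 2.6, so f = (1/2)^(26/10) ≈ 0.164938.
Cmin,ss = (D/Vd)·f/(1−f), so D = Cmin,ss·Vd·(1−f)/f.
D = 5 × 169 × (1−f)/f ≈ 5 × 169 × 5.06288 ≈ 4278.13 mg.

4278 mg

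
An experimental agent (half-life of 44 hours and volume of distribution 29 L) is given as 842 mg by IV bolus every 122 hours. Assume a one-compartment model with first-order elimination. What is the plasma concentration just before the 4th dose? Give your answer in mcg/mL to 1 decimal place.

f = (1/2)^(τ/t½) = (1/2)^(122/44) ≈ 0.1463.
C₀ = D/Vd = 842/29 ≈ 29.034 mcg/mL.
Before the 4th dose, 3 doses have been given. Superposition: Cmin = C₀·(f + f² + … + f^3).
≈ 29.034 × (0.1463 + 0.0214 + 0.0031) ≈ 29.034 × 0.1708 ≈ 4.959 mcg/mL.

5.0 mcg/mL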